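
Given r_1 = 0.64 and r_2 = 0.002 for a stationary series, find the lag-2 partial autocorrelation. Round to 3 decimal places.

-0.690

φ_{22} = (r_2 − r_1²) / (1 − r_1²)
r_1² = (0.64)² = 0.4096
Numerator = 0.002 − 0.4096 = -0.4076; denominator = 1 − 0.4096 = 0.5904
φ_{22} = -0.4076 / 0.5904 = -0.690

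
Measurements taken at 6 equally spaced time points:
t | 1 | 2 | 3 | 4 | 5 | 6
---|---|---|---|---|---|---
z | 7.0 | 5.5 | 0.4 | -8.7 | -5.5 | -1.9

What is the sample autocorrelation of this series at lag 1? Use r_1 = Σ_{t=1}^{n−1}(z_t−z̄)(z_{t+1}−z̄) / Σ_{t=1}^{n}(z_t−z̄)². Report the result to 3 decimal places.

Mean z̄ = (7.0 + 5.5 + 0.4 − 8.7 − 5.5 − 1.9)/6 = -0.5333
Numerator Σ_{t=1}^{5}(z_t−z̄)(z_{t+1}−z̄) = 90.8089
Denominator Σ(z_t−z̄)² = 187.2533
r_1 = 90.8089 / 187.2533 = 0.485

0.485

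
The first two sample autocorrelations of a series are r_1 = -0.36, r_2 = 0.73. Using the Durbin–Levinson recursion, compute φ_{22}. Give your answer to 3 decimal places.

φ_{22} = (r_2 − r_1²) / (1 − r_1²)
r_1² = (-0.36)² = 0.1296
Numerator = 0.73 − 0.1296 = 0.6004; denominator = 1 − 0.1296 = 0.8704
φ_{22} = 0.6004 / 0.8704 = 0.690

0.690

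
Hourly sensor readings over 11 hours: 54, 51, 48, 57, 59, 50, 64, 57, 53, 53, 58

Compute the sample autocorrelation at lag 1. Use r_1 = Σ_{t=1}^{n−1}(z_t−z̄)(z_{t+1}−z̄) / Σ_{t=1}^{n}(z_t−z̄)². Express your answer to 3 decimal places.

-0.128

Mean z̄ = (54 + 51 + 48 + 57 + 59 + 50 + 64 + 57 + 53 + 53 + 58)/11 = 54.9091
Numerator Σ_{t=1}^{10}(z_t−z̄)(z_{t+1}−z̄) = -27.2810
Denominator Σ(z_t−z̄)² = 212.9091
r_1 = -27.2810 / 212.9091 = -0.128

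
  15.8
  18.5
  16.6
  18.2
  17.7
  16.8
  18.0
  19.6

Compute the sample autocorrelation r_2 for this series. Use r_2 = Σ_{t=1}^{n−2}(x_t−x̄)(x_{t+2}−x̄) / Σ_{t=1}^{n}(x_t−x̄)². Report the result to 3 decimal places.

0.025

Mean x̄ = (15.8 + 18.5 + 16.6 + 18.2 + 17.7 + 16.8 + 18.0 + 19.6)/8 = 17.6500
Deviations from mean: -1.8500, 0.8500, -1.0500, 0.5500, 0.0500, -0.8500, 0.3500, 1.9500
Numerator Σ_{t=1}^{6}(x_t−x̄)(x_{t+2}−x̄) = 0.2500
Denominator Σ(x_t−x̄)² = 10.2000
r_2 = 0.2500 / 10.2000 = 0.025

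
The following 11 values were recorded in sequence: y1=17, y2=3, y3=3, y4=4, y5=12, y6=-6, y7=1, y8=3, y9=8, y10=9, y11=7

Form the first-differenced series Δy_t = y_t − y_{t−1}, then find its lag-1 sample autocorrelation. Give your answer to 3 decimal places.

First differences Δy: -14, 0, 1, 8, -18, 7, 2, 5, 1, -2
Mean of differences = -1.0000
Numerator Σ(Δy_t−Δȳ)(Δy_{t+1}−Δȳ) = -230.0000
Denominator Σ(Δy_t−Δȳ)² = 658.0000
r_1(Δy) = -230.0000 / 658.0000 = -0.350

-0.350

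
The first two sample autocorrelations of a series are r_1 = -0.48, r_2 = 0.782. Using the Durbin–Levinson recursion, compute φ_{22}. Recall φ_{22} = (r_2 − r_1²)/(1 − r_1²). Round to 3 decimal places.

φ_{22} = (r_2 − r_1²) / (1 − r_1²)
r_1² = (-0.48)² = 0.2304
Numerator = 0.782 − 0.2304 = 0.5516; denominator = 1 − 0.2304 = 0.7696
φ_{22} = 0.5516 / 0.7696 = 0.717

0.717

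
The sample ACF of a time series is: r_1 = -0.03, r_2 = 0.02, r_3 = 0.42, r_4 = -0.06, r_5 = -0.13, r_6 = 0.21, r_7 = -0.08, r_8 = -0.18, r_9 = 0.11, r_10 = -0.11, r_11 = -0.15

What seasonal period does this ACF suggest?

3

The largest autocorrelation is r_3 = 0.42, with a weaker echo at lag 6 (0.21); the remaining lags stay at or below 0.11.
The dominant spike at lag 3 indicates a seasonal period of 3.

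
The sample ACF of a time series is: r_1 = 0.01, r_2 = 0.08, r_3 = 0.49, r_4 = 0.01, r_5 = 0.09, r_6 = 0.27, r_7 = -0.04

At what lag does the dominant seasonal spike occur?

The largest autocorrelation is r_3 = 0.49, with a weaker echo at lag 6 (0.27); the remaining lags stay at or below 0.09.
The dominant spike at lag 3 indicates a seasonal period of 3.

3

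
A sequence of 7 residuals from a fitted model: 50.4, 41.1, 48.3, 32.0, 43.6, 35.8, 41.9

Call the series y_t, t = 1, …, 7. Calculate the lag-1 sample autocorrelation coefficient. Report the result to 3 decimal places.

-0.408

Mean ȳ = (50.4 + 41.1 + 48.3 + 32.0 + 43.6 + 35.8 + 41.9)/7 = 41.8714
Deviations from mean: 8.5286, -0.7714, 6.4286, -9.8714, 1.7286, -6.0714, 0.0286
Σ(y_t−ȳ)(y_{t+1}−ȳ) = (-6.5792) + (-4.9592) + (-63.4592) + (-17.0635) + (-10.4949) + (-0.1735) = -102.7294
Denominator Σ(y_t−ȳ)² = 251.9543
r_1 = -102.7294 / 251.9543 = -0.408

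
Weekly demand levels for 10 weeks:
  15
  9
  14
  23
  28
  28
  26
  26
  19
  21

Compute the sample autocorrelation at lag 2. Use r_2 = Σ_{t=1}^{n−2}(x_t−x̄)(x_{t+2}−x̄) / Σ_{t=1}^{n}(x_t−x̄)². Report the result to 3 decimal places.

0.117

Mean x̄ = (15 + 9 + 14 + 23 + 28 + 28 + 26 + 26 + 19 + 21)/10 = 20.9000
Numerator Σ_{t=1}^{8}(x_t−x̄)(x_{t+2}−x̄) = 44.8800
Denominator Σ(x_t−x̄)² = 384.9000
r_2 = 44.8800 / 384.9000 = 0.117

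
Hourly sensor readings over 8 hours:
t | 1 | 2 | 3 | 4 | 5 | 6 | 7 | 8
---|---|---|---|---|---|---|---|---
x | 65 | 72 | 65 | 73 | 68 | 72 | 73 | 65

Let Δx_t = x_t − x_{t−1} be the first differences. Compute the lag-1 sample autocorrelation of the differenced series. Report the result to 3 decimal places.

-0.631

First differences Δx: 7, -7, 8, -5, 4, 1, -8
Mean of differences = 0.0000
Numerator Σ(Δx_t−Δx̄)(Δx_{t+1}−Δx̄) = -169.0000
Denominator Σ(Δx_t−Δx̄)² = 268.0000
r_1(Δx) = -169.0000 / 268.0000 = -0.631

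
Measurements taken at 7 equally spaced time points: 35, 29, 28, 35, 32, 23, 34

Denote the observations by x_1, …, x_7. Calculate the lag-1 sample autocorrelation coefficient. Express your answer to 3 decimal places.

Mean x̄ = (35 + 29 + 28 + 35 + 32 + 23 + 34)/7 = 30.8571
Deviations from mean: 4.1429, -1.8571, -2.8571, 4.1429, 1.1429, -7.8571, 3.1429
Numerator Σ_{t=1}^{6}(x_t−x̄)(x_{t+1}−x̄) = -43.1633
Denominator Σ(x_t−x̄)² = 118.8571
r_1 = -43.1633 / 118.8571 = -0.363

-0.363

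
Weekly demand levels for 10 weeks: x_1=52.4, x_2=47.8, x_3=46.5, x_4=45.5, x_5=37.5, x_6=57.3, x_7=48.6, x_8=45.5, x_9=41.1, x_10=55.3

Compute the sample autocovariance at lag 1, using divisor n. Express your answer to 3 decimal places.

-10.088

Mean x̄ = (52.4 + 47.8 + 46.5 + 45.5 + 37.5 + 57.3 + 48.6 + 45.5 + 41.1 + 55.3)/10 = 47.7500
Σ_{t=1}^{9}(x_t−x̄)(x_{t+1}−x̄) = -100.8825
γ_1 = -100.8825 / 10 = -10.088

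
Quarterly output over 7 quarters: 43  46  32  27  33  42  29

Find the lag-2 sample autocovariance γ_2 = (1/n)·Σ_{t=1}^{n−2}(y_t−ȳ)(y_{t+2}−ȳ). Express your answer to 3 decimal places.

-19.857

Mean ȳ = (43 + 46 + 32 + 27 + 33 + 42 + 29)/7 = 36.0000
Deviations: 7.0000, 10.0000, -4.0000, -9.0000, -3.0000, 6.0000, -7.0000
Σ_{t=1}^{5}(y_t−ȳ)(y_{t+2}−ȳ) = -139.0000
γ_2 = -139.0000 / 7 = -19.857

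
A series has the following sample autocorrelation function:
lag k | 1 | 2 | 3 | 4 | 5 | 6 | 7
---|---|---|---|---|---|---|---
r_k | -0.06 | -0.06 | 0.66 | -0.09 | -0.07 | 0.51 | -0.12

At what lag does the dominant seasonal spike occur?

The largest autocorrelation is r_3 = 0.66, with a weaker echo at lag 6 (0.51); the remaining lags stay at or below -0.06.
The dominant spike at lag 3 indicates a seasonal period of 3.

3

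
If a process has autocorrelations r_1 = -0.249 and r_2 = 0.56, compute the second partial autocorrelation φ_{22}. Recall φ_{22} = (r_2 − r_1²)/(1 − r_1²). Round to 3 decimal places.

0.531

φ_{22} = (r_2 − r_1²) / (1 − r_1²)
r_1² = (-0.249)² = 0.062001
Numerator = 0.56 − 0.0620 = 0.4980; denominator = 1 − 0.0620 = 0.9380
φ_{22} = 0.4980 / 0.9380 = 0.531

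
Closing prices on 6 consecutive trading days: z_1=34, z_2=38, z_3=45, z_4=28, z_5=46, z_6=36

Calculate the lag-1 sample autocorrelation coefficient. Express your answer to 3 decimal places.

-0.709

Mean z̄ = (34 + 38 + 45 + 28 + 46 + 36)/6 = 37.8333
Deviations from mean: -3.8333, 0.1667, 7.1667, -9.8333, 8.1667, -1.8333
Numerator Σ_{t=1}^{5}(z_t−z̄)(z_{t+1}−z̄) = -165.1944
Denominator Σ(z_t−z̄)² = 232.8333
r_1 = -165.1944 / 232.8333 = -0.709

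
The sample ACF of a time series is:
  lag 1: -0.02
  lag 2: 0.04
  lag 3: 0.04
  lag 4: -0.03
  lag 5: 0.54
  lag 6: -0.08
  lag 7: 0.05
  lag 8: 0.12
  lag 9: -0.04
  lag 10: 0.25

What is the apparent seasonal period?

The largest autocorrelation is r_5 = 0.54, with a weaker echo at lag 10 (0.25); the remaining lags stay at or below 0.12.
The dominant spike at lag 5 indicates a seasonal period of 5.

5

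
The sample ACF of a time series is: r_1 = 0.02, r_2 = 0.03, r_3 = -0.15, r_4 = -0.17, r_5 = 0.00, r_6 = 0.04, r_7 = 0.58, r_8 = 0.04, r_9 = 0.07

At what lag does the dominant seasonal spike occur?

7

The largest autocorrelation is r_7 = 0.58; the remaining lags stay at or below 0.07.
The dominant spike at lag 7 indicates a seasonal period of 7.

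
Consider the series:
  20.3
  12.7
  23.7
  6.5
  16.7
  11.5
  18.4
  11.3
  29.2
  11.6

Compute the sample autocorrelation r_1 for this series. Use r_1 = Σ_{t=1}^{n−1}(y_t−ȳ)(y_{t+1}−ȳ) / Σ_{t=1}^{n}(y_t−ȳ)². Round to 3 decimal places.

Mean ȳ = (20.3 + 12.7 + 23.7 + 6.5 + 16.7 + 11.5 + 18.4 + 11.3 + 29.2 + 11.6)/10 = 16.1900
Numerator Σ_{t=1}^{9}(y_t−ȳ)(y_{t+1}−ȳ) = -265.1661
Denominator Σ(y_t−ȳ)² = 420.7490
r_1 = -265.1661 / 420.7490 = -0.630

-0.630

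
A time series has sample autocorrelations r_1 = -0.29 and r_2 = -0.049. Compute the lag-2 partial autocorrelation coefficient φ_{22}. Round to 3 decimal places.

-0.145

φ_{22} = (r_2 − r_1²) / (1 − r_1²)
r_1² = (-0.29)² = 0.0841
Numerator = -0.049 − 0.0841 = -0.1331; denominator = 1 − 0.0841 = 0.9159
φ_{22} = -0.1331 / 0.9159 = -0.145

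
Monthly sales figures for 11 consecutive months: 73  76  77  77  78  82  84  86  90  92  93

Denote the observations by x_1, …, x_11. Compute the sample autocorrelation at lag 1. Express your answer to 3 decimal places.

Mean x̄ = (73 + 76 + 77 + 77 + 78 + 82 + 84 + 86 + 90 + 92 + 93)/11 = 82.5455
Numerator Σ_{t=1}^{10}(x_t−x̄)(x_{t+1}−x̄) = 356.5207
Denominator Σ(x_t−x̄)² = 484.7273
r_1 = 356.5207 / 484.7273 = 0.736

0.736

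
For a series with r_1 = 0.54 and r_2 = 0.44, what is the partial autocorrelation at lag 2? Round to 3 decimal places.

φ_{22} = (r_2 − r_1²) / (1 − r_1²)
r_1² = (0.54)² = 0.2916
Numerator = 0.44 − 0.2916 = 0.1484; denominator = 1 − 0.2916 = 0.7084
φ_{22} = 0.1484 / 0.7084 = 0.209

0.209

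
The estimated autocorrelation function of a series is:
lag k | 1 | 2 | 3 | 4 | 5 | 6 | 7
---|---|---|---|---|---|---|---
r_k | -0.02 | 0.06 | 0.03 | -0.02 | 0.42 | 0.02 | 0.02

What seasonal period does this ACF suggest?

The largest autocorrelation is r_5 = 0.42; the remaining lags stay at or below 0.06.
The dominant spike at lag 5 indicates a seasonal period of 5.

5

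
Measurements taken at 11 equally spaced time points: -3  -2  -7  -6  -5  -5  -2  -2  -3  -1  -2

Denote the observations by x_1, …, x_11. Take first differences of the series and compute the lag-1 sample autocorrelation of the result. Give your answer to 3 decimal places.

First differences Δx: 1, -5, 1, 1, 0, 3, 0, -1, 2, -1
Mean of differences = 0.1000
Numerator Σ(Δx_t−Δx̄)(Δx_{t+1}−Δx̄) = -13.1100
Denominator Σ(Δx_t−Δx̄)² = 42.9000
r_1(Δx) = -13.1100 / 42.9000 = -0.306

-0.306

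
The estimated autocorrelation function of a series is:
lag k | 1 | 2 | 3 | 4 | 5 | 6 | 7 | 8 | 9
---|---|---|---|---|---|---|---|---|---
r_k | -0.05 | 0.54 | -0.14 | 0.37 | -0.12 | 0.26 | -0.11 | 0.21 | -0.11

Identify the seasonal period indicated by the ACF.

2

The largest autocorrelation is r_2 = 0.54, with weaker echoes at lags 4 (0.37), 6 (0.26) and 8 (0.21); the remaining lags stay at or below -0.05.
The dominant spike at lag 2 indicates a seasonal period of 2.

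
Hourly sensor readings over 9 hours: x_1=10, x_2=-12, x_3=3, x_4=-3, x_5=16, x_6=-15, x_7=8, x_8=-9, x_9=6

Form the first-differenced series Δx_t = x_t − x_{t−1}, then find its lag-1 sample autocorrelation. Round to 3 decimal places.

First differences Δx: -22, 15, -6, 19, -31, 23, -17, 15
Mean of differences = -0.5000
Numerator Σ(Δx_t−Δx̄)(Δx_{t+1}−Δx̄) = -2480.7500
Denominator Σ(Δx_t−Δx̄)² = 3108.0000
r_1(Δx) = -2480.7500 / 3108.0000 = -0.798

-0.798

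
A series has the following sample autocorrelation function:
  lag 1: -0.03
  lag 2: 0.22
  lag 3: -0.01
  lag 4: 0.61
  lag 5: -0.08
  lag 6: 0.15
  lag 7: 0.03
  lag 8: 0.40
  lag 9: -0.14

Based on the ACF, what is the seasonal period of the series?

The largest autocorrelation is r_4 = 0.61, with a weaker echo at lag 8 (0.40); the remaining lags stay at or below 0.22.
The dominant spike at lag 4 indicates a seasonal period of 4.

4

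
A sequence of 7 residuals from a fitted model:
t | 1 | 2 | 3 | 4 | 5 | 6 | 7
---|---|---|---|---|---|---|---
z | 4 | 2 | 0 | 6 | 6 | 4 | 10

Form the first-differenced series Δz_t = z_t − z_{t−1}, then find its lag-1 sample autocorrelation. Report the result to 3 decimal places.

-0.295

First differences Δz: -2, -2, 6, 0, -2, 6
Mean of differences = 1.0000
Numerator Σ(Δz_t−Δz̄)(Δz_{t+1}−Δz̄) = -23.0000
Denominator Σ(Δz_t−Δz̄)² = 78.0000
r_1(Δz) = -23.0000 / 78.0000 = -0.295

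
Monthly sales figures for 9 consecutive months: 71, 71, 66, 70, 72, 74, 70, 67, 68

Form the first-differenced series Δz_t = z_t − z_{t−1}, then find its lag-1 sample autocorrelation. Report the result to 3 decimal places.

-0.117

First differences Δz: 0, -5, 4, 2, 2, -4, -3, 1
Mean of differences = -0.3750
Numerator Σ(Δz_t−Δz̄)(Δz_{t+1}−Δz̄) = -8.6406
Denominator Σ(Δz_t−Δz̄)² = 73.8750
r_1(Δz) = -8.6406 / 73.8750 = -0.117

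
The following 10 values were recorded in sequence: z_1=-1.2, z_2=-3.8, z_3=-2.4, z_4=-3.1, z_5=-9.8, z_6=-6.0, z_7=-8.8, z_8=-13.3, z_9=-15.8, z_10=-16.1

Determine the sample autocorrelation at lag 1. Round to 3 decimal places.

Mean z̄ = (-1.2 − 3.8 − 2.4 − 3.1 − 9.8 − 6.0 − 8.8 − 13.3 − 15.8 − 16.1)/10 = -8.0300
Numerator Σ_{t=1}^{9}(z_t−z̄)(z_{t+1}−z̄) = 174.2891
Denominator Σ(z_t−z̄)² = 281.6610
r_1 = 174.2891 / 281.6610 = 0.619

0.619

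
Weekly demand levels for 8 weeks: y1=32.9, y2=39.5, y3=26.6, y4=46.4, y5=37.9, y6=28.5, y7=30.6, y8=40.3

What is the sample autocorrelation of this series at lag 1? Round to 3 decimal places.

-0.383

Mean ȳ = (32.9 + 39.5 + 26.6 + 46.4 + 37.9 + 28.5 + 30.6 + 40.3)/8 = 35.3375
Deviations from mean: -2.4375, 4.1625, -8.7375, 11.0625, 2.5625, -6.8375, -4.7375, 4.9625
Numerator Σ_{t=1}^{7}(y_t−ȳ)(y_{t+1}−ȳ) = -123.4652
Denominator Σ(y_t−ȳ)² = 322.3788
r_1 = -123.4652 / 322.3788 = -0.383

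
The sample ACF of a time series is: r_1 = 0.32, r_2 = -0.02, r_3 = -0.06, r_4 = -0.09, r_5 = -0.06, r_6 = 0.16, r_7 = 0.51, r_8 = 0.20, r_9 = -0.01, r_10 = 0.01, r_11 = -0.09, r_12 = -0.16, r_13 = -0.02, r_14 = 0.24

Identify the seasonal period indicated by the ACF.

The largest autocorrelation is r_7 = 0.51; the remaining lags stay at or below 0.32.
The dominant spike at lag 7 indicates a seasonal period of 7.

7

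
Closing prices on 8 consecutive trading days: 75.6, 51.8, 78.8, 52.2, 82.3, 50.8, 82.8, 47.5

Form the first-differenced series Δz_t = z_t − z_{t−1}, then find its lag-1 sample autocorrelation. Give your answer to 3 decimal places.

-0.848

First differences Δz: -23.8, 27.0, -26.6, 30.1, -31.5, 32.0, -35.3
Mean of differences = -4.0143
Numerator Σ(Δz_t−Δz̄)(Δz_{t+1}−Δz̄) = -5138.8816
Denominator Σ(Δz_t−Δz̄)² = 6058.5486
r_1(Δz) = -5138.8816 / 6058.5486 = -0.848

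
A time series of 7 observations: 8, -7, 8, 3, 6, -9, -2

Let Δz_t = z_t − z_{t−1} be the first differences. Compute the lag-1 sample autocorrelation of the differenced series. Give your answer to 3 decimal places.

-0.635

First differences Δz: -15, 15, -5, 3, -15, 7
Mean of differences = -1.6667
Numerator Σ(Δz_t−Δz̄)(Δz_{t+1}−Δz̄) = -471.1111
Denominator Σ(Δz_t−Δz̄)² = 741.3333
r_1(Δz) = -471.1111 / 741.3333 = -0.635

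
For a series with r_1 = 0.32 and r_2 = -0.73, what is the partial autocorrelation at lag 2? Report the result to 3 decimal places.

φ_{22} = (r_2 − r_1²) / (1 − r_1²)
r_1² = (0.32)² = 0.1024
Numerator = -0.73 − 0.1024 = -0.8324; denominator = 1 − 0.1024 = 0.8976
φ_{22} = -0.8324 / 0.8976 = -0.927

-0.927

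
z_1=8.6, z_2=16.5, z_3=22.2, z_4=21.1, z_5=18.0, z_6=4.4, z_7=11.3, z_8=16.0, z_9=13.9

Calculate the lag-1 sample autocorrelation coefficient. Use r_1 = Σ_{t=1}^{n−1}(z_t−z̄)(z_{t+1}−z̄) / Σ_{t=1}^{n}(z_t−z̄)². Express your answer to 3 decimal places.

Mean z̄ = (8.6 + 16.5 + 22.2 + 21.1 + 18.0 + 4.4 + 11.3 + 16.0 + 13.9)/9 = 14.6667
Numerator Σ_{t=1}^{8}(z_t−z̄)(z_{t+1}−z̄) = 67.4289
Denominator Σ(z_t−z̄)² = 268.5200
r_1 = 67.4289 / 268.5200 = 0.251

0.251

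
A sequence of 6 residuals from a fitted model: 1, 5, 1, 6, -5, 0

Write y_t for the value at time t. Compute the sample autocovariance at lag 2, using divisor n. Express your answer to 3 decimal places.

Mean ȳ = (1 + 5 + 1 + 6 − 5 + 0)/6 = 1.3333
Σ_{t=1}^{4}(y_t−ȳ)(y_{t+2}−ȳ) = 13.1111
γ_2 = 13.1111 / 6 = 2.185

2.185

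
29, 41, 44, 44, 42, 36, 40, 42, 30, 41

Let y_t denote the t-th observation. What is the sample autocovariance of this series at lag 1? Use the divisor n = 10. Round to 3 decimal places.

Mean ȳ = (29 + 41 + 44 + 44 + 42 + 36 + 40 + 42 + 30 + 41)/10 = 38.9000
Σ_{t=1}^{9}(y_t−ȳ)(y_{t+1}−ȳ) = -23.3100
γ_1 = -23.3100 / 10 = -2.331

-2.331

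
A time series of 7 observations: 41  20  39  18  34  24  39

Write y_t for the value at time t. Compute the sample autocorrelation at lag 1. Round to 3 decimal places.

-0.736

Mean ȳ = (41 + 20 + 39 + 18 + 34 + 24 + 39)/7 = 30.7143
Deviations from mean: 10.2857, -10.7143, 8.2857, -12.7143, 3.2857, -6.7143, 8.2857
Σ(y_t−ȳ)(y_{t+1}−ȳ) = (-110.2041) + (-88.7755) + (-105.3469) + (-41.7755) + (-22.0612) + (-55.6327) = -423.7959
Denominator Σ(y_t−ȳ)² = 575.4286
r_1 = -423.7959 / 575.4286 = -0.736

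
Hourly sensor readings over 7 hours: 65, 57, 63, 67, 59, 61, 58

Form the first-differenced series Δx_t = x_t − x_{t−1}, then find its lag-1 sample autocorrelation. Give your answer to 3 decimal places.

First differences Δx: -8, 6, 4, -8, 2, -3
Mean of differences = -1.1667
Numerator Σ(Δx_t−Δx̄)(Δx_{t+1}−Δx̄) = -74.6944
Denominator Σ(Δx_t−Δx̄)² = 184.8333
r_1(Δx) = -74.6944 / 184.8333 = -0.404

-0.404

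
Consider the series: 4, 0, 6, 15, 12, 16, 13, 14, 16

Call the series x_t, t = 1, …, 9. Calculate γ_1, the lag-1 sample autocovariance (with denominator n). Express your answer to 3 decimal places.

Mean x̄ = (4 + 0 + 6 + 15 + 12 + 16 + 13 + 14 + 16)/9 = 10.6667
Σ_{t=1}^{8}(x_t−x̄)(x_{t+1}−x̄) = 151.5556
γ_1 = 151.5556 / 9 = 16.840

16.840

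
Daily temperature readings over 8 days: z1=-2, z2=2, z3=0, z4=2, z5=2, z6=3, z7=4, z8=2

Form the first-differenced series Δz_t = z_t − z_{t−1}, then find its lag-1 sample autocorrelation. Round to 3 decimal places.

-0.522

First differences Δz: 4, -2, 2, 0, 1, 1, -2
Mean of differences = 0.5714
Numerator Σ(Δz_t−Δz̄)(Δz_{t+1}−Δz̄) = -14.4694
Denominator Σ(Δz_t−Δz̄)² = 27.7143
r_1(Δz) = -14.4694 / 27.7143 = -0.522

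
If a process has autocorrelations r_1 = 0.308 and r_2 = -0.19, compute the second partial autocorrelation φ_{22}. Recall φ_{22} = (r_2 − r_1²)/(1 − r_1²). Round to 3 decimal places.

-0.315

φ_{22} = (r_2 − r_1²) / (1 − r_1²)
r_1² = (0.308)² = 0.094864
Numerator = -0.19 − 0.0949 = -0.2849; denominator = 1 − 0.0949 = 0.9051
φ_{22} = -0.2849 / 0.9051 = -0.315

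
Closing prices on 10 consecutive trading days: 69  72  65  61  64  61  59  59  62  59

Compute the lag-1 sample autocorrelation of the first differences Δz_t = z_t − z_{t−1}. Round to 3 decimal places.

First differences Δz: 3, -7, -4, 3, -3, -2, 0, 3, -3
Mean of differences = -1.1111
Numerator Σ(Δz_t−Δz̄)(Δz_{t+1}−Δz̄) = -29.3457
Denominator Σ(Δz_t−Δz̄)² = 102.8889
r_1(Δz) = -29.3457 / 102.8889 = -0.285

-0.285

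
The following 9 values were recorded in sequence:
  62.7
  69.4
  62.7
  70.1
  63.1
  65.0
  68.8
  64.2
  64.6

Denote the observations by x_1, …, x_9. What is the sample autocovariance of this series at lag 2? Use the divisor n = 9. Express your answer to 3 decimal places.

2.185

Mean x̄ = (62.7 + 69.4 + 62.7 + 70.1 + 63.1 + 65.0 + 68.8 + 64.2 + 64.6)/9 = 65.6222
Σ_{t=1}^{7}(x_t−x̄)(x_{t+2}−x̄) = 19.6612
γ_2 = 19.6612 / 9 = 2.185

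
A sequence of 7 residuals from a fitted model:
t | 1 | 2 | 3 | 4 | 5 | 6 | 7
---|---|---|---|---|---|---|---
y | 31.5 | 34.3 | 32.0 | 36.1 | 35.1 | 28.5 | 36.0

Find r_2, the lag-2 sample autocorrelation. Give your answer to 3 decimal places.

-0.126

Mean ȳ = (31.5 + 34.3 + 32.0 + 36.1 + 35.1 + 28.5 + 36.0)/7 = 33.3571
Numerator Σ_{t=1}^{5}(y_t−ȳ)(y_{t+2}−ȳ) = -5.9751
Denominator Σ(y_t−ȳ)² = 47.3171
r_2 = -5.9751 / 47.3171 = -0.126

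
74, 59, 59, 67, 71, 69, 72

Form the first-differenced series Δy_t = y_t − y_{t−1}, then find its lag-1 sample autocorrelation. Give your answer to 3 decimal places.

0.067

First differences Δy: -15, 0, 8, 4, -2, 3
Mean of differences = -0.3333
Numerator Σ(Δy_t−Δȳ)(Δy_{t+1}−Δȳ) = 21.2222
Denominator Σ(Δy_t−Δȳ)² = 317.3333
r_1(Δy) = 21.2222 / 317.3333 = 0.067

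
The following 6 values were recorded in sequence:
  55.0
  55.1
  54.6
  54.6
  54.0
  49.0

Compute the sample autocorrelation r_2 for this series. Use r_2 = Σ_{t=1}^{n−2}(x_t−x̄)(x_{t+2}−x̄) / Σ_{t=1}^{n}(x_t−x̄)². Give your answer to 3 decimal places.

Mean x̄ = (55.0 + 55.1 + 54.6 + 54.6 + 54.0 + 49.0)/6 = 53.7167
Deviations from mean: 1.2833, 1.3833, 0.8833, 0.8833, 0.2833, -4.7167
Numerator Σ_{t=1}^{4}(x_t−x̄)(x_{t+2}−x̄) = -1.5606
Denominator Σ(x_t−x̄)² = 27.4483
r_2 = -1.5606 / 27.4483 = -0.057

-0.057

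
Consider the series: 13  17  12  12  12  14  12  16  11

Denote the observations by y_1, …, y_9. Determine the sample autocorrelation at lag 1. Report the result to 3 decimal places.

Mean ȳ = (13 + 17 + 12 + 12 + 12 + 14 + 12 + 16 + 11)/9 = 13.2222
Numerator Σ_{t=1}^{8}(y_t−ȳ)(y_{t+1}−ȳ) = -13.9383
Denominator Σ(y_t−ȳ)² = 33.5556
r_1 = -13.9383 / 33.5556 = -0.415

-0.415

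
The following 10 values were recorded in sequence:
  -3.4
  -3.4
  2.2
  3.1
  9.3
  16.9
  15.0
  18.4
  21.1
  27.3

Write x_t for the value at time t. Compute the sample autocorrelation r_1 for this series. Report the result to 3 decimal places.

0.678

Mean x̄ = (-3.4 − 3.4 + 2.2 + 3.1 + 9.3 + 16.9 + 15.0 + 18.4 + 21.1 + 27.3)/10 = 10.6500
Numerator Σ_{t=1}^{9}(x_t−x̄)(x_{t+1}−x̄) = 697.5575
Denominator Σ(x_t−x̄)² = 1029.5050
r_1 = 697.5575 / 1029.5050 = 0.678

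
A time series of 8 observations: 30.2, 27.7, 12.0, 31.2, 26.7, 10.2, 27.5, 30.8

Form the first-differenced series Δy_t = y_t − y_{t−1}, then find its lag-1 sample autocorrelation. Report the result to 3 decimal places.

First differences Δy: -2.5, -15.7, 19.2, -4.5, -16.5, 17.3, 3.3
Mean of differences = 0.0857
Numerator Σ(Δy_t−Δȳ)(Δy_{t+1}−Δȳ) = -502.6902
Denominator Σ(Δy_t−Δȳ)² = 1224.0086
r_1(Δy) = -502.6902 / 1224.0086 = -0.411

-0.411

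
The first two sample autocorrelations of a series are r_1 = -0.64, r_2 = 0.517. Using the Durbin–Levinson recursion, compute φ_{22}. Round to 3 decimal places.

φ_{22} = (r_2 − r_1²) / (1 − r_1²)
r_1² = (-0.64)² = 0.4096
Numerator = 0.517 − 0.4096 = 0.1074; denominator = 1 − 0.4096 = 0.5904
φ_{22} = 0.1074 / 0.5904 = 0.182

0.182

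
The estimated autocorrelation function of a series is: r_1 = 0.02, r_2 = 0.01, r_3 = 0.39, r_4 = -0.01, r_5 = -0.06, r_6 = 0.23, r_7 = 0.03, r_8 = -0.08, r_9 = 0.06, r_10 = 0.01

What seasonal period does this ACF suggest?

3

The largest autocorrelation is r_3 = 0.39, with a weaker echo at lag 6 (0.23); the remaining lags stay at or below 0.06.
The dominant spike at lag 3 indicates a seasonal period of 3.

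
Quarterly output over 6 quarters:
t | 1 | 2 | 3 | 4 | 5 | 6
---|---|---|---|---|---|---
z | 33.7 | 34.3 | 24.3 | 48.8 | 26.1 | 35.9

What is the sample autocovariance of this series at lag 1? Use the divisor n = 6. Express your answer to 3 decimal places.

-46.481

Mean z̄ = (33.7 + 34.3 + 24.3 + 48.8 + 26.1 + 35.9)/6 = 33.8500
Deviations: -0.1500, 0.4500, -9.5500, 14.9500, -7.7500, 2.0500
Σ_{t=1}^{5}(z_t−z̄)(z_{t+1}−z̄) = -278.8875
γ_1 = -278.8875 / 6 = -46.481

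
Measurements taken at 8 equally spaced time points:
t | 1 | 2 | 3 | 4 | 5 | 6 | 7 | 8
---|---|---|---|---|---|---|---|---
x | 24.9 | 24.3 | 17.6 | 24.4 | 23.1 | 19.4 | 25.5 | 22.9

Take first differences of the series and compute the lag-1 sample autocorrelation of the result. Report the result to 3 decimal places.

-0.557

First differences Δx: -0.6, -6.7, 6.8, -1.3, -3.7, 6.1, -2.6
Mean of differences = -0.2857
Numerator Σ(Δx_t−Δx̄)(Δx_{t+1}−Δx̄) = -83.7388
Denominator Σ(Δx_t−Δx̄)² = 150.2686
r_1(Δx) = -83.7388 / 150.2686 = -0.557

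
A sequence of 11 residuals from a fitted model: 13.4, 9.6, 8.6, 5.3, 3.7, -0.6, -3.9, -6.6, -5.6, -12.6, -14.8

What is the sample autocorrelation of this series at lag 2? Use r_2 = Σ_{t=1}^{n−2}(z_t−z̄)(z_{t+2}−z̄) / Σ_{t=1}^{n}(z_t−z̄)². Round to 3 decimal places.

Mean z̄ = (13.4 + 9.6 + 8.6 + 5.3 + 3.7 − 0.6 − 3.9 − 6.6 − 5.6 − 12.6 − 14.8)/11 = -0.3182
Numerator Σ_{t=1}^{9}(z_t−z̄)(z_{t+2}−z̄) = 372.2539
Denominator Σ(z_t−z̄)² = 854.6364
r_2 = 372.2539 / 854.6364 = 0.436

0.436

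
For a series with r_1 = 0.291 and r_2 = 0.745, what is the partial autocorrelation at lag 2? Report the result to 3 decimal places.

φ_{22} = (r_2 − r_1²) / (1 − r_1²)
r_1² = (0.291)² = 0.084681
Numerator = 0.745 − 0.0847 = 0.6603; denominator = 1 − 0.0847 = 0.9153
φ_{22} = 0.6603 / 0.9153 = 0.721

0.721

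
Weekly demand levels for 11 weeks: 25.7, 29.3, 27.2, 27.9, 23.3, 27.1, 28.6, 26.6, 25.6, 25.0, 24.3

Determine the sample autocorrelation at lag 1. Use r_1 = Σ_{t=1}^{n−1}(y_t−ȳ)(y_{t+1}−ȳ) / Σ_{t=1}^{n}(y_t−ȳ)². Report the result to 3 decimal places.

Mean ȳ = (25.7 + 29.3 + 27.2 + 27.9 + 23.3 + 27.1 + 28.6 + 26.6 + 25.6 + 25.0 + 24.3)/11 = 26.4182
Numerator Σ_{t=1}^{10}(y_t−ȳ)(y_{t+1}−ȳ) = 0.4951
Denominator Σ(y_t−ȳ)² = 33.7764
r_1 = 0.4951 / 33.7764 = 0.015

0.015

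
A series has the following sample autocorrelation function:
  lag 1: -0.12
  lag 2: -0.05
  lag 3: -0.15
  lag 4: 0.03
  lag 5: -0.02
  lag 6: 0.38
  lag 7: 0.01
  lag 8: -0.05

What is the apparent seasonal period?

6

The largest autocorrelation is r_6 = 0.38; the remaining lags stay at or below 0.03.
The dominant spike at lag 6 indicates a seasonal period of 6.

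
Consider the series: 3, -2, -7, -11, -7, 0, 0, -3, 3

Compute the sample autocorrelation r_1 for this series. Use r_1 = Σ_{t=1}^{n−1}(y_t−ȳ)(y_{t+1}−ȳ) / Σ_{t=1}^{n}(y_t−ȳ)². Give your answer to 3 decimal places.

0.354

Mean ȳ = (3 − 2 − 7 − 11 − 7 + 0 + 0 − 3 + 3)/9 = -2.6667
Numerator Σ_{t=1}^{8}(y_t−ȳ)(y_{t+1}−ȳ) = 65.8889
Denominator Σ(y_t−ȳ)² = 186.0000
r_1 = 65.8889 / 186.0000 = 0.354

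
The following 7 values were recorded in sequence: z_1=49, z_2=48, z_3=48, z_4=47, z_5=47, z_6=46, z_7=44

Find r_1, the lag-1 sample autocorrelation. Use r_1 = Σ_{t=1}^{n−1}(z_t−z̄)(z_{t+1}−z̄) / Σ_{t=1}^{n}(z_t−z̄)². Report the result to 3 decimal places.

Mean z̄ = (49 + 48 + 48 + 47 + 47 + 46 + 44)/7 = 47.0000
Deviations from mean: 2.0000, 1.0000, 1.0000, 0.0000, 0.0000, -1.0000, -3.0000
Σ(z_t−z̄)(z_{t+1}−z̄) = (2.0000) + (1.0000) + (0.0000) + (0.0000) + (0.0000) + (3.0000) = 6.0000
Denominator Σ(z_t−z̄)² = 16.0000
r_1 = 6.0000 / 16.0000 = 0.375

0.375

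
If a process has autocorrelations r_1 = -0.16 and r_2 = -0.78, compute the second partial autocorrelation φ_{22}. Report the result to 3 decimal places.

φ_{22} = (r_2 − r_1²) / (1 − r_1²)
r_1² = (-0.16)² = 0.0256
Numerator = -0.78 − 0.0256 = -0.8056; denominator = 1 − 0.0256 = 0.9744
φ_{22} = -0.8056 / 0.9744 = -0.827

-0.827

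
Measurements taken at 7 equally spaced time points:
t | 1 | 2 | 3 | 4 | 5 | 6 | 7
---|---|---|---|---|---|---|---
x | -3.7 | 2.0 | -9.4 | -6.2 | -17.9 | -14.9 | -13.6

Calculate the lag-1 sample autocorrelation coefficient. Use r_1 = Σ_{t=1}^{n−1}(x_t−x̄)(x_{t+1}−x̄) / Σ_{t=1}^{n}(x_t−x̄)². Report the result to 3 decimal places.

Mean x̄ = (-3.7 + 2.0 − 9.4 − 6.2 − 17.9 − 14.9 − 13.6)/7 = -9.1000
Σ(x_t−x̄)(x_{t+1}−x̄) = (59.9400) + (-3.3300) + (-0.8700) + (-25.5200) + (51.0400) + (26.1000) = 107.3600
Denominator Σ(x_t−x̄)² = 292.2000
r_1 = 107.3600 / 292.2000 = 0.367

0.367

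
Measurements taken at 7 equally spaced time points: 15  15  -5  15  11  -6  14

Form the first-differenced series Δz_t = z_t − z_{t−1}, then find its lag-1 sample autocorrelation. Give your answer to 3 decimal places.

-0.502

First differences Δz: 0, -20, 20, -4, -17, 20
Mean of differences = -0.1667
Numerator Σ(Δz_t−Δz̄)(Δz_{t+1}−Δz̄) = -755.5278
Denominator Σ(Δz_t−Δz̄)² = 1504.8333
r_1(Δz) = -755.5278 / 1504.8333 = -0.502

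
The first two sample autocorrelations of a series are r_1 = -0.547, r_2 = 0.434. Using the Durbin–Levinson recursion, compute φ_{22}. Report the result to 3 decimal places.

φ_{22} = (r_2 − r_1²) / (1 − r_1²)
r_1² = (-0.547)² = 0.299209
Numerator = 0.434 − 0.2992 = 0.1348; denominator = 1 − 0.2992 = 0.7008
φ_{22} = 0.1348 / 0.7008 = 0.192

0.192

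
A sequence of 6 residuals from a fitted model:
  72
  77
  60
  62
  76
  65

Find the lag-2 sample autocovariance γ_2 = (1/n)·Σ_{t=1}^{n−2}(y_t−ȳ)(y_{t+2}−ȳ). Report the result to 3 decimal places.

Mean ȳ = (72 + 77 + 60 + 62 + 76 + 65)/6 = 68.6667
Σ_{t=1}^{4}(y_t−ȳ)(y_{t+2}−ȳ) = -123.5556
γ_2 = -123.5556 / 6 = -20.593

-20.593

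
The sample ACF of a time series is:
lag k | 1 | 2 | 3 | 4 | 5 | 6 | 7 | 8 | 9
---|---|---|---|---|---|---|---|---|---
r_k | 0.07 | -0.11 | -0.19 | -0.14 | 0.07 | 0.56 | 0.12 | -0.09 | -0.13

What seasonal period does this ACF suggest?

The largest autocorrelation is r_6 = 0.56; the remaining lags stay at or below 0.12.
The dominant spike at lag 6 indicates a seasonal period of 6.

6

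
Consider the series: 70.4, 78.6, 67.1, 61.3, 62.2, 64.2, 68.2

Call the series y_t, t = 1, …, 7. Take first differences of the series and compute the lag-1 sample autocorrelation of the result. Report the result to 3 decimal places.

-0.112

First differences Δy: 8.2, -11.5, -5.8, 0.9, 2.0, 4.0
Mean of differences = -0.3667
Numerator Σ(Δy_t−Δȳ)(Δy_{t+1}−Δȳ) = -28.4344
Denominator Σ(Δy_t−Δȳ)² = 253.1333
r_1(Δy) = -28.4344 / 253.1333 = -0.112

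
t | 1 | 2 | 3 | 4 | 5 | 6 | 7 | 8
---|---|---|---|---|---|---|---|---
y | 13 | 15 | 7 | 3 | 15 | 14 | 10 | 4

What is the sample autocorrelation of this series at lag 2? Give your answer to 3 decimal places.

-0.657

Mean ȳ = (13 + 15 + 7 + 3 + 15 + 14 + 10 + 4)/8 = 10.1250
Numerator Σ_{t=1}^{6}(y_t−ȳ)(y_{t+2}−ȳ) = -110.9063
Denominator Σ(y_t−ȳ)² = 168.8750
r_2 = -110.9063 / 168.8750 = -0.657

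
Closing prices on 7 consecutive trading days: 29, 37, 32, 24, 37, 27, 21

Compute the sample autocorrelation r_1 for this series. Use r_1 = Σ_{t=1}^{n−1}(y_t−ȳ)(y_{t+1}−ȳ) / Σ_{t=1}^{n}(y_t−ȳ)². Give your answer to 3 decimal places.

Mean ȳ = (29 + 37 + 32 + 24 + 37 + 27 + 21)/7 = 29.5714
Deviations from mean: -0.5714, 7.4286, 2.4286, -5.5714, 7.4286, -2.5714, -8.5714
Numerator Σ_{t=1}^{6}(y_t−ȳ)(y_{t+1}−ȳ) = -38.1837
Denominator Σ(y_t−ȳ)² = 227.7143
r_1 = -38.1837 / 227.7143 = -0.168

-0.168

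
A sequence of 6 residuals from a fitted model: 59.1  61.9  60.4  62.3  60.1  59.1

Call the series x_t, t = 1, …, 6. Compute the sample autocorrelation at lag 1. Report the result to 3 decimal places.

Mean x̄ = (59.1 + 61.9 + 60.4 + 62.3 + 60.1 + 59.1)/6 = 60.4833
Deviations from mean: -1.3833, 1.4167, -0.0833, 1.8167, -0.3833, -1.3833
Numerator Σ_{t=1}^{5}(x_t−x̄)(x_{t+1}−x̄) = -2.3953
Denominator Σ(x_t−x̄)² = 9.2883
r_1 = -2.3953 / 9.2883 = -0.258

-0.258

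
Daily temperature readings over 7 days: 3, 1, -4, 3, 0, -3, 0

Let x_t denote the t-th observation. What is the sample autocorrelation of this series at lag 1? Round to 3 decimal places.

Mean x̄ = (3 + 1 − 4 + 3 + 0 − 3 + 0)/7 = 0.0000
Deviations from mean: 3.0000, 1.0000, -4.0000, 3.0000, 0.0000, -3.0000, 0.0000
Σ(x_t−x̄)(x_{t+1}−x̄) = (3.0000) + (-4.0000) + (-12.0000) + (0.0000) + (0.0000) + (0.0000) = -13.0000
Denominator Σ(x_t−x̄)² = 44.0000
r_1 = -13.0000 / 44.0000 = -0.295

-0.295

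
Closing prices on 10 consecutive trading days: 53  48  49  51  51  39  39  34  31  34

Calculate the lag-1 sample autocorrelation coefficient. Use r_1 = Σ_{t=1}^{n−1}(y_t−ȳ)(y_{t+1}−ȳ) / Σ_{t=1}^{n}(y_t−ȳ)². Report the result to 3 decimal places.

Mean ȳ = (53 + 48 + 49 + 51 + 51 + 39 + 39 + 34 + 31 + 34)/10 = 42.9000
Numerator Σ_{t=1}^{9}(y_t−ȳ)(y_{t+1}−ȳ) = 427.7900
Denominator Σ(y_t−ȳ)² = 626.9000
r_1 = 427.7900 / 626.9000 = 0.682

0.682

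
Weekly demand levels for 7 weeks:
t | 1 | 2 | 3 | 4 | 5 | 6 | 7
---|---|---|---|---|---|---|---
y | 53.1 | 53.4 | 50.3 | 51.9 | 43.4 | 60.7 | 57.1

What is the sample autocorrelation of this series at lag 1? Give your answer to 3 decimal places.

-0.174

Mean ȳ = (53.1 + 53.4 + 50.3 + 51.9 + 43.4 + 60.7 + 57.1)/7 = 52.8429
Deviations from mean: 0.2571, 0.5571, -2.5429, -0.9429, -9.4429, 7.8571, 4.2571
Σ(y_t−ȳ)(y_{t+1}−ȳ) = (0.1433) + (-1.4167) + (2.3976) + (8.9033) + (-74.1939) + (33.4490) = -30.7176
Denominator Σ(y_t−ȳ)² = 176.7571
r_1 = -30.7176 / 176.7571 = -0.174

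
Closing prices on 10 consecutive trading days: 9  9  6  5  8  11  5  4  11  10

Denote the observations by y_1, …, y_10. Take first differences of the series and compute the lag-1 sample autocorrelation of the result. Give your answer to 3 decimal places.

First differences Δy: 0, -3, -1, 3, 3, -6, -1, 7, -1
Mean of differences = 0.1111
Numerator Σ(Δy_t−Δȳ)(Δy_{t+1}−Δȳ) = -17.2346
Denominator Σ(Δy_t−Δȳ)² = 114.8889
r_1(Δy) = -17.2346 / 114.8889 = -0.150

-0.150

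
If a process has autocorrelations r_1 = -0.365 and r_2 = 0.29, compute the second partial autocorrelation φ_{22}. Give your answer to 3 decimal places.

φ_{22} = (r_2 − r_1²) / (1 − r_1²)
r_1² = (-0.365)² = 0.133225
Numerator = 0.29 − 0.1332 = 0.1568; denominator = 1 − 0.1332 = 0.8668
φ_{22} = 0.1568 / 0.8668 = 0.181

0.181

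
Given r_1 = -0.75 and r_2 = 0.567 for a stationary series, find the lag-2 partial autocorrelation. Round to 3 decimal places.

0.010

φ_{22} = (r_2 − r_1²) / (1 − r_1²)
r_1² = (-0.75)² = 0.5625
Numerator = 0.567 − 0.5625 = 0.0045; denominator = 1 − 0.5625 = 0.4375
φ_{22} = 0.0045 / 0.4375 = 0.010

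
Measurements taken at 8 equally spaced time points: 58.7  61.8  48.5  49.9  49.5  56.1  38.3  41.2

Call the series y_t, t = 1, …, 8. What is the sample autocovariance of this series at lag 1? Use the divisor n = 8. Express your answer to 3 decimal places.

Mean ȳ = (58.7 + 61.8 + 48.5 + 49.9 + 49.5 + 56.1 + 38.3 + 41.2)/8 = 50.5000
Σ_{t=1}^{7}(y_t−ȳ)(y_{t+1}−ȳ) = 111.4000
γ_1 = 111.4000 / 8 = 13.925

13.925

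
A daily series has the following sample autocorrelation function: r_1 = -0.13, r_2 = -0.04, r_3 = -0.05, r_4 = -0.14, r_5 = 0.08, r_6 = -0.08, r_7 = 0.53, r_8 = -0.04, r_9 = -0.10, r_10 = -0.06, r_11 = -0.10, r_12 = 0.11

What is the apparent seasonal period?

The largest autocorrelation is r_7 = 0.53; the remaining lags stay at or below 0.11.
The dominant spike at lag 7 indicates a seasonal period of 7.

7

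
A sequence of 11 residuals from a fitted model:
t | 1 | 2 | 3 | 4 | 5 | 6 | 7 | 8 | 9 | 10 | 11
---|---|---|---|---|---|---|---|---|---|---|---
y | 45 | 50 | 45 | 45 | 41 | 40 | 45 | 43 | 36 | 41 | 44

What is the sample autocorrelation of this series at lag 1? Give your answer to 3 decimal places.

0.305

Mean ȳ = (45 + 50 + 45 + 45 + 41 + 40 + 45 + 43 + 36 + 41 + 44)/11 = 43.1818
Numerator Σ_{t=1}^{10}(y_t−ȳ)(y_{t+1}−ȳ) = 40.1488
Denominator Σ(y_t−ȳ)² = 131.6364
r_1 = 40.1488 / 131.6364 = 0.305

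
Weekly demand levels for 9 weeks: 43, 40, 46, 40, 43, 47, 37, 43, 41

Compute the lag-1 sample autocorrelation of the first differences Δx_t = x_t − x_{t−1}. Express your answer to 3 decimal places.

-0.698

First differences Δx: -3, 6, -6, 3, 4, -10, 6, -2
Mean of differences = -0.2500
Numerator Σ(Δx_t−Δx̄)(Δx_{t+1}−Δx̄) = -171.3125
Denominator Σ(Δx_t−Δx̄)² = 245.5000
r_1(Δx) = -171.3125 / 245.5000 = -0.698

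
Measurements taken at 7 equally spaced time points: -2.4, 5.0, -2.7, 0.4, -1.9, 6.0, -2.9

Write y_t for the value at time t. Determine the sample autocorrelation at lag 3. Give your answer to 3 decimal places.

Mean ȳ = (-2.4 + 5.0 − 2.7 + 0.4 − 1.9 + 6.0 − 2.9)/7 = 0.2143
Deviations from mean: -2.6143, 4.7857, -2.9143, 0.1857, -2.1143, 5.7857, -3.1143
Numerator Σ_{t=1}^{4}(y_t−ȳ)(y_{t+3}−ȳ) = -28.0435
Denominator Σ(y_t−ȳ)² = 85.9086
r_3 = -28.0435 / 85.9086 = -0.326

-0.326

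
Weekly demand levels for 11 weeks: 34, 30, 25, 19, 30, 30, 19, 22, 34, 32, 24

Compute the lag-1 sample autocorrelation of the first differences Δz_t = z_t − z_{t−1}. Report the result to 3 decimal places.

First differences Δz: -4, -5, -6, 11, 0, -11, 3, 12, -2, -8
Mean of differences = -1.0000
Numerator Σ(Δz_t−Δz̄)(Δz_{t+1}−Δz̄) = -20.0000
Denominator Σ(Δz_t−Δz̄)² = 530.0000
r_1(Δz) = -20.0000 / 530.0000 = -0.038

-0.038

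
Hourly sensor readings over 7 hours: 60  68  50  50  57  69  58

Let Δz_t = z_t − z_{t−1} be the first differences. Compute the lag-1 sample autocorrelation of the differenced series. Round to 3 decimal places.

First differences Δz: 8, -18, 0, 7, 12, -11
Mean of differences = -0.3333
Numerator Σ(Δz_t−Δz̄)(Δz_{t+1}−Δz̄) = -191.7778
Denominator Σ(Δz_t−Δz̄)² = 701.3333
r_1(Δz) = -191.7778 / 701.3333 = -0.273

-0.273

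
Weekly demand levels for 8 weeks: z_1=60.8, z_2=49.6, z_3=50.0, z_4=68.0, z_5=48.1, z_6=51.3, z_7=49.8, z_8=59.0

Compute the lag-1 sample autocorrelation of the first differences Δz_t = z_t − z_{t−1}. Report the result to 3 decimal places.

First differences Δz: -11.2, 0.4, 18.0, -19.9, 3.2, -1.5, 9.2
Mean of differences = -0.2571
Numerator Σ(Δz_t−Δz̄)(Δz_{t+1}−Δz̄) = -437.7747
Denominator Σ(Δz_t−Δz̄)² = 942.2771
r_1(Δz) = -437.7747 / 942.2771 = -0.465

-0.465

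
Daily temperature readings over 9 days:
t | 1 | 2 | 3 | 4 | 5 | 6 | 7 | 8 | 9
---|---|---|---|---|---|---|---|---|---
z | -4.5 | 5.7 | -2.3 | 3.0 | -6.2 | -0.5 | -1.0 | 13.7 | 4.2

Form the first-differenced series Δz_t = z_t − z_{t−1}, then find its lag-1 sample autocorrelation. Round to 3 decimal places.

First differences Δz: 10.2, -8.0, 5.3, -9.2, 5.7, -0.5, 14.7, -9.5
Mean of differences = 1.0875
Numerator Σ(Δz_t−Δz̄)(Δz_{t+1}−Δz̄) = -384.9327
Denominator Σ(Δz_t−Δz̄)² = 610.3888
r_1(Δz) = -384.9327 / 610.3888 = -0.631

-0.631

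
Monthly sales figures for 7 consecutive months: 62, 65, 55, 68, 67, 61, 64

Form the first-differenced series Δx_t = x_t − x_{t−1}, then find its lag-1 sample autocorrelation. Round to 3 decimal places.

First differences Δx: 3, -10, 13, -1, -6, 3
Mean of differences = 0.3333
Numerator Σ(Δx_t−Δx̄)(Δx_{t+1}−Δx̄) = -183.7778
Denominator Σ(Δx_t−Δx̄)² = 323.3333
r_1(Δx) = -183.7778 / 323.3333 = -0.568

-0.568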